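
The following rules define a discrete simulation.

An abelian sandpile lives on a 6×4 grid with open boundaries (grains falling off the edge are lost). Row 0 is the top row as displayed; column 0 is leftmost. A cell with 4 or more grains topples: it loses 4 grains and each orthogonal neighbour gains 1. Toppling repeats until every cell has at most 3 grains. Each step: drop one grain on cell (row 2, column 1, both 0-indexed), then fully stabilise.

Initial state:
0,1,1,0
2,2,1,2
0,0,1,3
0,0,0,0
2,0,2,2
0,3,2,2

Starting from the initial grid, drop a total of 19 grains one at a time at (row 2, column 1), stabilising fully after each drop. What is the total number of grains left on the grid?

41

gen 0: 0,1,1,0
2,2,1,2
0,0,1,3
0,0,0,0
2,0,2,2
0,3,2,2
gen 1: 0,1,1,0
2,2,1,2
0,1,1,3
0,0,0,0
2,0,2,2
0,3,2,2
gen 2: 0,1,1,0
2,2,1,2
0,2,1,3
0,0,0,0
2,0,2,2
0,3,2,2
gen 3: 0,1,1,0
2,2,1,2
0,3,1,3
0,0,0,0
2,0,2,2
0,3,2,2
gen 4: 0,1,1,0
2,3,1,2
1,0,2,3
0,1,0,0
2,0,2,2
0,3,2,2
gen 5: 0,1,1,0
2,3,1,2
1,1,2,3
0,1,0,0
2,0,2,2
0,3,2,2
gen 6: 0,1,1,0
2,3,1,2
1,2,2,3
0,1,0,0
2,0,2,2
0,3,2,2
gen 7: 0,1,1,0
2,3,1,2
1,3,2,3
0,1,0,0
2,0,2,2
0,3,2,2
gen 8: 0,2,1,0
3,0,2,2
2,1,3,3
0,2,0,0
2,0,2,2
0,3,2,2
gen 9: 0,2,1,0
3,0,2,2
2,2,3,3
0,2,0,0
2,0,2,2
0,3,2,2
gen 10: 0,2,1,0
3,0,2,2
2,3,3,3
0,2,0,0
2,0,2,2
0,3,2,2
gen 11: 0,2,1,0
3,1,3,3
3,1,1,0
0,3,1,1
2,0,2,2
0,3,2,2
gen 12: 0,2,1,0
3,1,3,3
3,2,1,0
0,3,1,1
2,0,2,2
0,3,2,2
gen 13: 0,2,1,0
3,1,3,3
3,3,1,0
0,3,1,1
2,0,2,2
0,3,2,2
gen 14: 1,2,1,0
0,3,3,3
1,2,2,0
2,0,2,1
2,1,2,2
0,3,2,2
gen 15: 1,2,1,0
0,3,3,3
1,3,2,0
2,0,2,1
2,1,2,2
0,3,2,2
gen 16: 1,3,2,1
1,1,2,0
2,2,0,2
2,1,3,1
2,1,2,2
0,3,2,2
gen 17: 1,3,2,1
1,1,2,0
2,3,0,2
2,1,3,1
2,1,2,2
0,3,2,2
gen 18: 1,3,2,1
1,2,2,0
3,0,1,2
2,2,3,1
2,1,2,2
0,3,2,2
gen 19: 1,3,2,1
1,2,2,0
3,1,1,2
2,2,3,1
2,1,2,2
0,3,2,2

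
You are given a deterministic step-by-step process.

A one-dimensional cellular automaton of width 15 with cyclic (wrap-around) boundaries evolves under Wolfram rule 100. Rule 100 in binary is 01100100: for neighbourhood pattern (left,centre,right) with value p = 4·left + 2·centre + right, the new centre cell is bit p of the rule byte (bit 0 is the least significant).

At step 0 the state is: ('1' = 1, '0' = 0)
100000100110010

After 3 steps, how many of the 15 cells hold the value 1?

k=0  100000100110010
k=1  100000100010011
k=2  100000100010000
k=3  100000100010000

3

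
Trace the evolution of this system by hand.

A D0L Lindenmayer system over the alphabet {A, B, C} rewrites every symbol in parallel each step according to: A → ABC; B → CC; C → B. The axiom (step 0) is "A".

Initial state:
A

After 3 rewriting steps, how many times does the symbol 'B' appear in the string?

4

step 0: A
step 1: ABC
step 2: ABCCCB
step 3: ABCCCBBBCC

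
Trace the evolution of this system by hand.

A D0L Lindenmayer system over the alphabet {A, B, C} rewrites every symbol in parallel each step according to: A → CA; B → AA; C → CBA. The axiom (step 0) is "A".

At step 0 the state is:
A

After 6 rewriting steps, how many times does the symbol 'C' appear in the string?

56

t=0: A
t=1: CA
t=2: CBACA
t=3: CBAAACACBACA
t=4: CBAAACACACACBACACBAAACACBACA
t=5: CBAAACACACACBACACBACACBACACBAAACACBACACBAAACACACACBACACBAAACACBACA
t=6: CBAAACACACACBACACBACACBACACBAAACACBACACBAAACACBACACBAAACAC…ACACBACACBACACBACACBAAACACBACACBAAACACACACBACACBAAACACBACA  (len 156)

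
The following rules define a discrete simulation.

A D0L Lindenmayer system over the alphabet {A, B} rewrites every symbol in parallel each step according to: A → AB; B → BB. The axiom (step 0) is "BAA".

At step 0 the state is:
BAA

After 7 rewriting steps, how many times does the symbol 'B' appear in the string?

382

gen 0: BAA
gen 1: BBABAB
gen 2: BBBBABBBABBB
gen 3: BBBBBBBBABBBBBBBABBBBBBB
gen 4: BBBBBBBBBBBBBBBBABBBBBBBBBBBBBBBABBBBBBBBBBBBBBB
gen 5: BBBBBBBBBBBBBBBBBBBBBBBBBBBBBBBBABBBBBBBBBBBBBBBBBBBBBBBBBBBBBBBABBBBBBBBBBBBBBBBBBBBBBBBBBBBBBB
gen 6: BBBBBBBBBBBBBBBBBBBBBBBBBBBBBBBBBBBBBBBBBBBBBBBBBBBBBBBBBB…BBBBBBBBBBBBBBBBBBBBBBBBBBBBBBBBBBBBBBBBBBBBBBBBBBBBBBBBBB  (len 192)
gen 7: BBBBBBBBBBBBBBBBBBBBBBBBBBBBBBBBBBBBBBBBBBBBBBBBBBBBBBBBBB…BBBBBBBBBBBBBBBBBBBBBBBBBBBBBBBBBBBBBBBBBBBBBBBBBBBBBBBBBB  (len 384)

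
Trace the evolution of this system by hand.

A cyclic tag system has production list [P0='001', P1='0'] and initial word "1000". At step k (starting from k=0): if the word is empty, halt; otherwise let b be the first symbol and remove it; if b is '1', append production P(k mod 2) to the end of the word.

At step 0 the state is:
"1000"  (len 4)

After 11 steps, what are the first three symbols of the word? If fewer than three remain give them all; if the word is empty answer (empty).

(empty)

[0] "1000"  (len 4)
[1] "000001"  (len 6)
[2] "00001"  (len 5)
[3] "0001"  (len 4)
[4] "001"  (len 3)
[5] "01"  (len 2)
[6] "1"  (len 1)
[7] "001"  (len 3)
[8] "01"  (len 2)
[9] "1"  (len 1)
[10] "0"  (len 1)
[11] (halted — word empty)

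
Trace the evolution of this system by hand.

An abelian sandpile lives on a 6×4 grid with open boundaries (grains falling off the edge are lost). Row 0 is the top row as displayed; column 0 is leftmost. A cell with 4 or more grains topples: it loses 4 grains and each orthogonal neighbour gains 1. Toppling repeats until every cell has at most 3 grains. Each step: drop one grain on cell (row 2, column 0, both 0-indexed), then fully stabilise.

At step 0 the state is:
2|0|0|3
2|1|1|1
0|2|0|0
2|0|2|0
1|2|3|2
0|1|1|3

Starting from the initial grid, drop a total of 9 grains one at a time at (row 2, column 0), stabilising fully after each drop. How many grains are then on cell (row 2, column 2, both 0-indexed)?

1

[0] 2|0|0|3
2|1|1|1
0|2|0|0
2|0|2|0
1|2|3|2
0|1|1|3
[1] 2|0|0|3
2|1|1|1
1|2|0|0
2|0|2|0
1|2|3|2
0|1|1|3
[2] 2|0|0|3
2|1|1|1
2|2|0|0
2|0|2|0
1|2|3|2
0|1|1|3
[3] 2|0|0|3
2|1|1|1
3|2|0|0
2|0|2|0
1|2|3|2
0|1|1|3
[4] 2|0|0|3
3|1|1|1
0|3|0|0
3|0|2|0
1|2|3|2
0|1|1|3
[5] 2|0|0|3
3|1|1|1
1|3|0|0
3|0|2|0
1|2|3|2
0|1|1|3
[6] 2|0|0|3
3|1|1|1
2|3|0|0
3|0|2|0
1|2|3|2
0|1|1|3
[7] 2|0|0|3
3|1|1|1
3|3|0|0
3|0|2|0
1|2|3|2
0|1|1|3
[8] 3|0|0|3
0|3|1|1
3|0|1|0
0|2|2|0
2|2|3|2
0|1|1|3
[9] 3|0|0|3
1|3|1|1
0|1|1|0
1|2|2|0
2|2|3|2
0|1|1|3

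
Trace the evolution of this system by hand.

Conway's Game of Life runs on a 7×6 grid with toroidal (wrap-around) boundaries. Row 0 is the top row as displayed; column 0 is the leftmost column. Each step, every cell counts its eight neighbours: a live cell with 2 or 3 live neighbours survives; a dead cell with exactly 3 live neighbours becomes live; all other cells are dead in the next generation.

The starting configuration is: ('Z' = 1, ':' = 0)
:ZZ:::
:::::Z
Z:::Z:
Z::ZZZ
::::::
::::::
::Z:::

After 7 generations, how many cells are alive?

t=0: :ZZ:::
:::::Z
Z:::Z:
Z::ZZZ
::::::
::::::
::Z:::
t=1: :ZZ:::
ZZ:::Z
Z::Z::
Z::ZZ:
::::ZZ
::::::
:ZZ:::
t=2: ::::::
:::::Z
::ZZ::
Z::Z::
:::ZZZ
::::::
:ZZ:::
t=3: ::::::
::::::
::ZZZ:
:::::Z
:::ZZZ
::ZZZ:
::::::
t=4: ::::::
:::Z::
:::ZZ:
::Z::Z
::Z::Z
::Z::Z
:::Z::
t=5: ::::::
:::ZZ:
::ZZZ:
::Z::Z
ZZZZZZ
::ZZZ:
::::::
t=6: ::::::
::Z:Z:
::Z::Z
::::::
Z:::::
Z:::::
:::Z::
t=7: :::Z::
:::Z::
:::Z::
::::::
::::::
::::::
::::::

3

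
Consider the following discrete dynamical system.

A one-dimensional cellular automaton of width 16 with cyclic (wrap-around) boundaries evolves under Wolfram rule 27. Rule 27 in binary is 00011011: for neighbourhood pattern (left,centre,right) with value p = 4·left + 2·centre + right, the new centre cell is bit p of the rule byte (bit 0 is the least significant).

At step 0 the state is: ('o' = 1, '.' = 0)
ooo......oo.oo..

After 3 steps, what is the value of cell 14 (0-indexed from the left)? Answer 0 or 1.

t=0: ooo......oo.oo..
t=1: o..ooooooo..o.oo
t=2: .ooo......oo..o.
t=3: oo..ooooooo.oo.o

0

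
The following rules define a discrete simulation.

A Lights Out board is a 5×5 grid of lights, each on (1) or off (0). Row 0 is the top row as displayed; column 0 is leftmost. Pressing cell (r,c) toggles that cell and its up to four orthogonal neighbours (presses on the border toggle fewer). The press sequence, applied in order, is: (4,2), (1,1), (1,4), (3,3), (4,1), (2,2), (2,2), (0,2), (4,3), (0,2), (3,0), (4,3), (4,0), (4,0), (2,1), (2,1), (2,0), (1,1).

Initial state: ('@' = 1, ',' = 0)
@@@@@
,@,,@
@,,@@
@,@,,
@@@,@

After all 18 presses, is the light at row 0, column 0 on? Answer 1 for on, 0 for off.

[0] @@@@@
,@,,@
@,,@@
@,@,,
@@@,@
[1] @@@@@
,@,,@
@,,@@
@,,,,
@,,@@
[2] @,@@@
@,@,@
@@,@@
@,,,,
@,,@@
[3] @,@@,
@,@@,
@@,@,
@,,,,
@,,@@
[4] @,@@,
@,@@,
@@,,,
@,@@@
@,,,@
[5] @,@@,
@,@@,
@@,,,
@@@@@
,@@,@
[6] @,@@,
@,,@,
@,@@,
@@,@@
,@@,@
[7] @,@@,
@,@@,
@@,,,
@@@@@
,@@,@
[8] @@,,,
@,,@,
@@,,,
@@@@@
,@@,@
[9] @@,,,
@,,@,
@@,,,
@@@,@
,@,@,
[10] @,@@,
@,@@,
@@,,,
@@@,@
,@,@,
[11] @,@@,
@,@@,
,@,,,
,,@,@
@@,@,
[12] @,@@,
@,@@,
,@,,,
,,@@@
@@@,@
[13] @,@@,
@,@@,
,@,,,
@,@@@
,,@,@
[14] @,@@,
@,@@,
,@,,,
,,@@@
@@@,@
[15] @,@@,
@@@@,
@,@,,
,@@@@
@@@,@
[16] @,@@,
@,@@,
,@,,,
,,@@@
@@@,@
[17] @,@@,
,,@@,
@,,,,
@,@@@
@@@,@
[18] @@@@,
@@,@,
@@,,,
@,@@@
@@@,@

1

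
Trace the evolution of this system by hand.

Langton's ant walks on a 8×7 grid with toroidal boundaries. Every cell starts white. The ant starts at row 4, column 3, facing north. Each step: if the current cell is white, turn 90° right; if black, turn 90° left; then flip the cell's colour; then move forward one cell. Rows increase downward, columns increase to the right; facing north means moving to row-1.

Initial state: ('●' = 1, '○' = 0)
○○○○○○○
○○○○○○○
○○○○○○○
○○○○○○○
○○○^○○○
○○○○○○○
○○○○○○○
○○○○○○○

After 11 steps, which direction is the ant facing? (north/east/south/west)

gen 0: ○○○○○○○
○○○○○○○
○○○○○○○
○○○○○○○
○○○^○○○
○○○○○○○
○○○○○○○
○○○○○○○
gen 1: ○○○○○○○
○○○○○○○
○○○○○○○
○○○○○○○
○○○●>○○
○○○○○○○
○○○○○○○
○○○○○○○
gen 2: ○○○○○○○
○○○○○○○
○○○○○○○
○○○○○○○
○○○●●○○
○○○○v○○
○○○○○○○
○○○○○○○
gen 3: ○○○○○○○
○○○○○○○
○○○○○○○
○○○○○○○
○○○●●○○
○○○<●○○
○○○○○○○
○○○○○○○
gen 4: ○○○○○○○
○○○○○○○
○○○○○○○
○○○○○○○
○○○^●○○
○○○●●○○
○○○○○○○
○○○○○○○
gen 5: ○○○○○○○
○○○○○○○
○○○○○○○
○○○○○○○
○○<○●○○
○○○●●○○
○○○○○○○
○○○○○○○
gen 6: ○○○○○○○
○○○○○○○
○○○○○○○
○○^○○○○
○○●○●○○
○○○●●○○
○○○○○○○
○○○○○○○
gen 7: ○○○○○○○
○○○○○○○
○○○○○○○
○○●>○○○
○○●○●○○
○○○●●○○
○○○○○○○
○○○○○○○
gen 8: ○○○○○○○
○○○○○○○
○○○○○○○
○○●●○○○
○○●v●○○
○○○●●○○
○○○○○○○
○○○○○○○
gen 9: ○○○○○○○
○○○○○○○
○○○○○○○
○○●●○○○
○○<●●○○
○○○●●○○
○○○○○○○
○○○○○○○
gen 10: ○○○○○○○
○○○○○○○
○○○○○○○
○○●●○○○
○○○●●○○
○○v●●○○
○○○○○○○
○○○○○○○
gen 11: ○○○○○○○
○○○○○○○
○○○○○○○
○○●●○○○
○○○●●○○
○<●●●○○
○○○○○○○
○○○○○○○

west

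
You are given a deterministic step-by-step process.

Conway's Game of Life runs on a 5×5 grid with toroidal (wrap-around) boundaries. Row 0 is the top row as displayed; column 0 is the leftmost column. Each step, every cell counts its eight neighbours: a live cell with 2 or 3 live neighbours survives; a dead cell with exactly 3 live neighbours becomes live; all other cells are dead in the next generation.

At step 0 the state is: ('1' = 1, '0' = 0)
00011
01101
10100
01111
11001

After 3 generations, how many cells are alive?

step 0: 00011
01101
10100
01111
11001
step 1: 00000
01101
00000
00000
01000
step 2: 11100
00000
00000
00000
00000
step 3: 01000
01000
00000
00000
01000

3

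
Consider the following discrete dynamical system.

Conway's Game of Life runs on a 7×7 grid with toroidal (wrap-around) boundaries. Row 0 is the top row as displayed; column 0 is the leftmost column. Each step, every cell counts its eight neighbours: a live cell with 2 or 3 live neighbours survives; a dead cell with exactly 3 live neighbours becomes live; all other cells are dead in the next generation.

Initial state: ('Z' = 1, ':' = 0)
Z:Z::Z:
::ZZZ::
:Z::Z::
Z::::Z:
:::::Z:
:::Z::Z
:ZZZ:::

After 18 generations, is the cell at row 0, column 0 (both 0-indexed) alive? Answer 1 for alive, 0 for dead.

gen 0: Z:Z::Z:
::ZZZ::
:Z::Z::
Z::::Z:
:::::Z:
:::Z::Z
:ZZZ:::
gen 1: :::::::
::Z:ZZ:
:ZZ:ZZ:
::::ZZZ
::::ZZ:
:::ZZ::
ZZ:ZZ:Z
gen 2: ZZZ:::Z
:ZZ:ZZ:
:ZZ::::
::::::Z
::::::Z
Z:Z:::Z
Z:ZZZZ:
gen 3: :::::::
:::::ZZ
ZZZZ:Z:
Z::::::
:::::ZZ
Z:Z:Z::
::::ZZ:
gen 4: ::::Z:Z
ZZZ:ZZZ
ZZZ:ZZ:
Z:Z:ZZ:
ZZ:::ZZ
:::ZZ::
:::ZZZ:
gen 5: :ZZ::::
::Z::::
:::::::
::Z::::
ZZZ::::
Z:ZZ:::
:::::::
gen 6: :ZZ::::
:ZZ::::
:::::::
::Z::::
Z::::::
Z:ZZ:::
:::Z:::
gen 7: :Z:Z:::
:ZZ::::
:ZZ::::
:::::::
::ZZ:::
:ZZZ:::
:::Z:::
gen 8: :Z:Z:::
Z::Z:::
:ZZ::::
:Z:Z:::
:Z:Z:::
:Z::Z::
:Z:ZZ::
gen 9: ZZ:Z:::
Z::Z:::
ZZ:Z:::
ZZ:Z:::
ZZ:ZZ::
ZZ::Z::
ZZ:ZZ::
gen 10: :::Z::Z
:::ZZ:Z
:::ZZ:Z
:::Z::Z
:::ZZ:Z
:::::ZZ
:::ZZ:Z
gen 11: Z:Z:::Z
Z:Z:::Z
Z:Z:::Z
Z:Z:::Z
Z::ZZ:Z
Z:::::Z
Z::ZZ:Z
gen 12: ::Z::::
::ZZ:Z:
::ZZ:Z:
::Z::::
:::Z:::
:Z:::::
:::Z:::
gen 13: ::Z:Z::
:Z:::::
:Z:::::
::Z:Z::
::Z::::
::Z::::
::Z::::
gen 14: :ZZZ:::
:ZZ::::
:ZZ::::
:ZZZ:::
:ZZ::::
:ZZZ:::
:ZZ::::
gen 15: Z::Z:::
Z::::::
Z::::::
Z::Z:::
Z::::::
Z::Z:::
Z::::::
gen 16: ZZ::::Z
ZZ::::Z
ZZ::::Z
ZZ::::Z
ZZ::::Z
ZZ::::Z
ZZ::::Z
gen 17: ::Z::Z:
::Z::Z:
::Z::Z:
::Z::Z:
::Z::Z:
::Z::Z:
::Z::Z:
gen 18: :ZZZZZZ
:ZZZZZZ
:ZZZZZZ
:ZZZZZZ
:ZZZZZZ
:ZZZZZZ
:ZZZZZZ

0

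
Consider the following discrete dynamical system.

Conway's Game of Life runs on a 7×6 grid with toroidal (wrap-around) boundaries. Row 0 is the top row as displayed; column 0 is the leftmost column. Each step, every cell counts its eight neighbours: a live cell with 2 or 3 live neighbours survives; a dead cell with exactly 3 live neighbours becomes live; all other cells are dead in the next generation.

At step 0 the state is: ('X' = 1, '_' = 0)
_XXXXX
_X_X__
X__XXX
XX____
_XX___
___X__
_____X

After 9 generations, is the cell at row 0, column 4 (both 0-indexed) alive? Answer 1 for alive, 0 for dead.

0) _XXXXX
_X_X__
X__XXX
XX____
_XX___
___X__
_____X
1) _X_X_X
_X____
___XXX
___XX_
XXX___
__X___
X____X
2) _XX_XX
___X_X
__XX_X
XX____
_XX___
__X__X
XXX_XX
3) ______
_X___X
_XXX_X
X__X__
__X___
____XX
______
4) ______
_X__X_
_X_X_X
X__XX_
___XXX
______
______
5) ______
X_X_X_
_X_X_X
X_____
___X_X
____X_
______
6) ______
XXXXXX
_XXXXX
X_X__X
____XX
____X_
______
7) XXXXXX
______
______
__X___
X__XX_
____XX
______
8) XXXXXX
XXXXXX
______
___X__
___XX_
___XXX
_XX___
9) ______
______
XX___X
___XX_
__X__X
_____X
______

0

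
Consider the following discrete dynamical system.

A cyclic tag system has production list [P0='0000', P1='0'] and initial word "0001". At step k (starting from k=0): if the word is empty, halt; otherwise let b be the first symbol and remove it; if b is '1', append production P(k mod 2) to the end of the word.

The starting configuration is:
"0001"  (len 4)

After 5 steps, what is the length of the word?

0

0) "0001"  (len 4)
1) "001"  (len 3)
2) "01"  (len 2)
3) "1"  (len 1)
4) "0"  (len 1)
5) (halted — word empty)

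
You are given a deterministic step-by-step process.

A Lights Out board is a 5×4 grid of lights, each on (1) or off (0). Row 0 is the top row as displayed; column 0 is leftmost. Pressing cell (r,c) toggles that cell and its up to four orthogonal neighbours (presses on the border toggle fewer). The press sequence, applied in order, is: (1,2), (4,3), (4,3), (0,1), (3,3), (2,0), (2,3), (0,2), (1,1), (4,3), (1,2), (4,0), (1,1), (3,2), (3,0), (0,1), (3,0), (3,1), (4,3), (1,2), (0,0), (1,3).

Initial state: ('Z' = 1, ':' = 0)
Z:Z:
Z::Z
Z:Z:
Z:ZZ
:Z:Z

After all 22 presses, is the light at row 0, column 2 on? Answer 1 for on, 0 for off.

1

t=0: Z:Z:
Z::Z
Z:Z:
Z:ZZ
:Z:Z
t=1: Z:::
ZZZ:
Z:::
Z:ZZ
:Z:Z
t=2: Z:::
ZZZ:
Z:::
Z:Z:
:ZZ:
t=3: Z:::
ZZZ:
Z:::
Z:ZZ
:Z:Z
t=4: :ZZ:
Z:Z:
Z:::
Z:ZZ
:Z:Z
t=5: :ZZ:
Z:Z:
Z::Z
Z:::
:Z::
t=6: :ZZ:
::Z:
:Z:Z
::::
:Z::
t=7: :ZZ:
::ZZ
:ZZ:
:::Z
:Z::
t=8: :::Z
:::Z
:ZZ:
:::Z
:Z::
t=9: :Z:Z
ZZZZ
::Z:
:::Z
:Z::
t=10: :Z:Z
ZZZZ
::Z:
::::
:ZZZ
t=11: :ZZZ
Z:::
::::
::::
:ZZZ
t=12: :ZZZ
Z:::
::::
Z:::
Z:ZZ
t=13: ::ZZ
:ZZ:
:Z::
Z:::
Z:ZZ
t=14: ::ZZ
:ZZ:
:ZZ:
ZZZZ
Z::Z
t=15: ::ZZ
:ZZ:
ZZZ:
::ZZ
:::Z
t=16: ZZ:Z
::Z:
ZZZ:
::ZZ
:::Z
t=17: ZZ:Z
::Z:
:ZZ:
ZZZZ
Z::Z
t=18: ZZ:Z
::Z:
::Z:
:::Z
ZZ:Z
t=19: ZZ:Z
::Z:
::Z:
::::
ZZZ:
t=20: ZZZZ
:Z:Z
::::
::::
ZZZ:
t=21: ::ZZ
ZZ:Z
::::
::::
ZZZ:
t=22: ::Z:
ZZZ:
:::Z
::::
ZZZ:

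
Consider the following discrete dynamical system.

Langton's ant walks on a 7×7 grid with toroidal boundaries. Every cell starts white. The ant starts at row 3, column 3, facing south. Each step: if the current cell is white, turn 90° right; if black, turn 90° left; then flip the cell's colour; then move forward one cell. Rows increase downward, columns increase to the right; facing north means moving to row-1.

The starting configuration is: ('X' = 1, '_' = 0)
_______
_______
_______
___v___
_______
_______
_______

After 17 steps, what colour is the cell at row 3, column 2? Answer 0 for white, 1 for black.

k=0  _______
_______
_______
___v___
_______
_______
_______
k=1  _______
_______
_______
__<X___
_______
_______
_______
k=2  _______
_______
__^____
__XX___
_______
_______
_______
k=3  _______
_______
__X>___
__XX___
_______
_______
_______
k=4  _______
_______
__XX___
__Xv___
_______
_______
_______
k=5  _______
_______
__XX___
__X_>__
_______
_______
_______
k=6  _______
_______
__XX___
__X_X__
____v__
_______
_______
k=7  _______
_______
__XX___
__X_X__
___<X__
_______
_______
k=8  _______
_______
__XX___
__X^X__
___XX__
_______
_______
k=9  _______
_______
__XX___
__XX>__
___XX__
_______
_______
k=10  _______
_______
__XX^__
__XX___
___XX__
_______
_______
k=11  _______
_______
__XXX>_
__XX___
___XX__
_______
_______
k=12  _______
_______
__XXXX_
__XX_v_
___XX__
_______
_______
k=13  _______
_______
__XXXX_
__XX<X_
___XX__
_______
_______
k=14  _______
_______
__XX^X_
__XXXX_
___XX__
_______
_______
k=15  _______
_______
__X<_X_
__XXXX_
___XX__
_______
_______
k=16  _______
_______
__X__X_
__XvXX_
___XX__
_______
_______
k=17  _______
_______
__X__X_
__X_>X_
___XX__
_______
_______

1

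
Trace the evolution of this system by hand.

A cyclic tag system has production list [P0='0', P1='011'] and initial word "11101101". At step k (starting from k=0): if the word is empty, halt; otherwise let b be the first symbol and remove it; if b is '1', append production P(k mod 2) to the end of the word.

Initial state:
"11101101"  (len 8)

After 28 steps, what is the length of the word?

t=0: "11101101"  (len 8)
t=1: "11011010"  (len 8)
t=2: "1011010011"  (len 10)
t=3: "0110100110"  (len 10)
t=4: "110100110"  (len 9)
t=5: "101001100"  (len 9)
t=6: "01001100011"  (len 11)
t=7: "1001100011"  (len 10)
t=8: "001100011011"  (len 12)
t=9: "01100011011"  (len 11)
t=10: "1100011011"  (len 10)
t=11: "1000110110"  (len 10)
t=12: "000110110011"  (len 12)
t=13: "00110110011"  (len 11)
t=14: "0110110011"  (len 10)
t=15: "110110011"  (len 9)
t=16: "10110011011"  (len 11)
t=17: "01100110110"  (len 11)
t=18: "1100110110"  (len 10)
t=19: "1001101100"  (len 10)
t=20: "001101100011"  (len 12)
t=21: "01101100011"  (len 11)
t=22: "1101100011"  (len 10)
t=23: "1011000110"  (len 10)
t=24: "011000110011"  (len 12)
t=25: "11000110011"  (len 11)
t=26: "1000110011011"  (len 13)
t=27: "0001100110110"  (len 13)
t=28: "001100110110"  (len 12)

12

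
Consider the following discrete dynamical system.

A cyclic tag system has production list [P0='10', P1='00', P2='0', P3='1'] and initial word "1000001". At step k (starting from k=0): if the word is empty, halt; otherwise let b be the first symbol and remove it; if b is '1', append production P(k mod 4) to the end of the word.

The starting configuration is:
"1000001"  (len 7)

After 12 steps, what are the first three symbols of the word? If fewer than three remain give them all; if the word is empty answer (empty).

[0] "1000001"  (len 7)
[1] "00000110"  (len 8)
[2] "0000110"  (len 7)
[3] "000110"  (len 6)
[4] "00110"  (len 5)
[5] "0110"  (len 4)
[6] "110"  (len 3)
[7] "100"  (len 3)
[8] "001"  (len 3)
[9] "01"  (len 2)
[10] "1"  (len 1)
[11] "0"  (len 1)
[12] (halted — word empty)

(empty)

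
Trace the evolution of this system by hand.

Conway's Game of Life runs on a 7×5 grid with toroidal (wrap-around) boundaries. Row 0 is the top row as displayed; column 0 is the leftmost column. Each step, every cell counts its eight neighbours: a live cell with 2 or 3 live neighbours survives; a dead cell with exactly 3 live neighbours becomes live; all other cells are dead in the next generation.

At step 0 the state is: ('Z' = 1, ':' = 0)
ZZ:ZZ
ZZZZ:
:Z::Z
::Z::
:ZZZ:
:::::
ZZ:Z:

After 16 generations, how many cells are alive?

11

t=0: ZZ:ZZ
ZZZZ:
:Z::Z
::Z::
:ZZZ:
:::::
ZZ:Z:
t=1: :::::
:::::
::::Z
Z::::
:ZZZ:
Z::ZZ
:Z:Z:
t=2: :::::
:::::
:::::
ZZZZZ
:ZZZ:
Z::::
Z:ZZ:
t=3: :::::
:::::
ZZZZZ
Z:::Z
:::::
Z::::
:Z::Z
t=4: :::::
ZZZZZ
:ZZZ:
::Z::
Z:::Z
Z::::
Z::::
t=5: ::ZZ:
Z:::Z
:::::
Z:Z:Z
ZZ::Z
ZZ:::
:::::
t=6: :::ZZ
:::ZZ
:Z:Z:
:::ZZ
::ZZ:
:Z::Z
:ZZ::
t=7: Z:::Z
Z::::
Z::::
::::Z
Z:Z::
ZZ:::
:ZZ:Z
t=8: :::ZZ
ZZ:::
Z:::Z
ZZ::Z
Z:::Z
:::ZZ
::ZZZ
t=9: :Z:::
:Z:Z:
:::::
:Z:Z:
:Z:::
::Z::
Z:Z::
t=10: ZZ:::
::Z::
:::::
::Z::
:Z:::
::Z::
::Z::
t=11: :ZZ::
:Z:::
:::::
:::::
:ZZ::
:ZZ::
::Z::
t=12: :ZZ::
:ZZ::
:::::
:::::
:ZZ::
:::Z:
:::Z:
t=13: :Z:Z:
:ZZ::
:::::
:::::
::Z::
:::Z:
:::Z:
t=14: :Z:Z:
:ZZ::
:::::
:::::
:::::
::ZZ:
:::ZZ
t=15: ZZ:ZZ
:ZZ::
:::::
:::::
:::::
::ZZZ
::::Z
t=16: :Z:ZZ
:ZZZZ
:::::
:::::
:::Z:
:::ZZ
:Z:::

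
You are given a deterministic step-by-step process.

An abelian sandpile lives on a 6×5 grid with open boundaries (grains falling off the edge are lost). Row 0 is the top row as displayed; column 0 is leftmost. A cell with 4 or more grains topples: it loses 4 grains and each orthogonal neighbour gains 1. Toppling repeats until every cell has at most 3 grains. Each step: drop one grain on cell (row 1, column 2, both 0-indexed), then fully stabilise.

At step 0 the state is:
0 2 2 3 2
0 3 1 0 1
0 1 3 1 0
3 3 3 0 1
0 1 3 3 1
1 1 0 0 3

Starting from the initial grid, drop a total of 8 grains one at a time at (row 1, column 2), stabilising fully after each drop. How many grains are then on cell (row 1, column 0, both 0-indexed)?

0) 0 2 2 3 2
0 3 1 0 1
0 1 3 1 0
3 3 3 0 1
0 1 3 3 1
1 1 0 0 3
1) 0 2 2 3 2
0 3 2 0 1
0 1 3 1 0
3 3 3 0 1
0 1 3 3 1
1 1 0 0 3
2) 0 2 2 3 2
0 3 3 0 1
0 1 3 1 0
3 3 3 0 1
0 1 3 3 1
1 1 0 0 3
3) 0 3 3 3 2
1 1 2 1 1
2 0 2 2 0
0 2 2 2 1
1 3 1 0 2
1 1 1 1 3
4) 0 3 3 3 2
1 1 3 1 1
2 0 2 2 0
0 2 2 2 1
1 3 1 0 2
1 1 1 1 3
5) 1 0 2 0 3
1 3 1 3 1
2 0 3 2 0
0 2 2 2 1
1 3 1 0 2
1 1 1 1 3
6) 1 0 2 0 3
1 3 2 3 1
2 0 3 2 0
0 2 2 2 1
1 3 1 0 2
1 1 1 1 3
7) 1 0 2 0 3
1 3 3 3 1
2 0 3 2 0
0 2 2 2 1
1 3 1 0 2
1 1 1 1 3
8) 1 1 3 1 3
2 0 3 1 2
2 2 1 0 1
0 2 3 3 1
1 3 1 0 2
1 1 1 1 3

2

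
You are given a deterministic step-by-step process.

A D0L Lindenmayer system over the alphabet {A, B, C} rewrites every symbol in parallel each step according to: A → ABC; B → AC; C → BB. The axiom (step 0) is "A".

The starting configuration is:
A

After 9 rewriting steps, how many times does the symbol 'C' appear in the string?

725

[0] A
[1] ABC
[2] ABCACBB
[3] ABCACBBABCBBACAC
[4] ABCACBBABCBBACACABCACBBACACABCBBABCBB
[5] ABCACBBABCBBACACABCACBBACACABCBBABCBBABCACBBABCBBACACABCBBABCBBABCACBBACACABCACBBACAC
[6] ABCACBBABCBBACACABCACBBACACABCBBABCBBABCACBBABCBBACACABCBB…BBACACABCACBBABCBBACACABCBBABCBBABCACBBABCBBACACABCBBABCBB  (len 196)
[7] ABCACBBABCBBACACABCACBBACACABCBBABCBBABCACBBABCBBACACABCBB…BCACBBABCBBACACABCACBBACACABCBBABCBBABCACBBACACABCACBBACAC  (len 451)
[8] ABCACBBABCBBACACABCACBBACACABCBBABCBBABCACBBABCBBACACABCBB…BBACACABCACBBABCBBACACABCBBABCBBABCACBBABCBBACACABCBBABCBB  (len 1039)
[9] ABCACBBABCBBACACABCACBBACACABCBBABCBBABCACBBABCBBACACABCBB…BCACBBABCBBACACABCACBBACACABCBBABCBBABCACBBACACABCACBBACAC  (len 2392)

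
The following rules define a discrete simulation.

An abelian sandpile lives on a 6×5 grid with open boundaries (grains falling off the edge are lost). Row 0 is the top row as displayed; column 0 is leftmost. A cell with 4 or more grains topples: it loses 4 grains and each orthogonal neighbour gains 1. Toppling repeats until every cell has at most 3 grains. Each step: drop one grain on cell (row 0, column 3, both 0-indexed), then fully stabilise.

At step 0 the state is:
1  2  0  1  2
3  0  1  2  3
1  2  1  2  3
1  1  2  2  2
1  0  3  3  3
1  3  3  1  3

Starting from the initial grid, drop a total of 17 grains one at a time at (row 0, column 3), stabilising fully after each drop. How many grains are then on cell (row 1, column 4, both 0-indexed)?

0

t=0: 1  2  0  1  2
3  0  1  2  3
1  2  1  2  3
1  1  2  2  2
1  0  3  3  3
1  3  3  1  3
t=1: 1  2  0  2  2
3  0  1  2  3
1  2  1  2  3
1  1  2  2  2
1  0  3  3  3
1  3  3  1  3
t=2: 1  2  0  3  2
3  0  1  2  3
1  2  1  2  3
1  1  2  2  2
1  0  3  3  3
1  3  3  1  3
t=3: 1  2  1  0  3
3  0  1  3  3
1  2  1  2  3
1  1  2  2  2
1  0  3  3  3
1  3  3  1  3
t=4: 1  2  1  1  3
3  0  1  3  3
1  2  1  2  3
1  1  2  2  2
1  0  3  3  3
1  3  3  1  3
t=5: 1  2  1  2  3
3  0  1  3  3
1  2  1  2  3
1  1  2  2  2
1  0  3  3  3
1  3  3  1  3
t=6: 1  2  1  3  3
3  0  1  3  3
1  2  1  2  3
1  1  2  2  2
1  0  3  3  3
1  3  3  1  3
t=7: 1  2  2  2  1
3  0  2  2  2
1  2  2  0  1
1  1  2  3  3
1  0  3  3  3
1  3  3  1  3
t=8: 1  2  2  3  1
3  0  2  2  2
1  2  2  0  1
1  1  2  3  3
1  0  3  3  3
1  3  3  1  3
t=9: 1  2  3  0  2
3  0  2  3  2
1  2  2  0  1
1  1  2  3  3
1  0  3  3  3
1  3  3  1  3
t=10: 1  2  3  1  2
3  0  2  3  2
1  2  2  0  1
1  1  2  3  3
1  0  3  3  3
1  3  3  1  3
t=11: 1  2  3  2  2
3  0  2  3  2
1  2  2  0  1
1  1  2  3  3
1  0  3  3  3
1  3  3  1  3
t=12: 1  2  3  3  2
3  0  2  3  2
1  2  2  0  1
1  1  2  3  3
1  0  3  3  3
1  3  3  1  3
t=13: 1  3  1  2  3
3  1  0  1  3
1  2  3  1  1
1  1  2  3  3
1  0  3  3  3
1  3  3  1  3
t=14: 1  3  1  3  3
3  1  0  1  3
1  2  3  1  1
1  1  2  3  3
1  0  3  3  3
1  3  3  1  3
t=15: 1  3  2  1  1
3  1  0  3  0
1  2  3  1  2
1  1  2  3  3
1  0  3  3  3
1  3  3  1  3
t=16: 1  3  2  2  1
3  1  0  3  0
1  2  3  1  2
1  1  2  3  3
1  0  3  3  3
1  3  3  1  3
t=17: 1  3  2  3  1
3  1  0  3  0
1  2  3  1  2
1  1  2  3  3
1  0  3  3  3
1  3  3  1  3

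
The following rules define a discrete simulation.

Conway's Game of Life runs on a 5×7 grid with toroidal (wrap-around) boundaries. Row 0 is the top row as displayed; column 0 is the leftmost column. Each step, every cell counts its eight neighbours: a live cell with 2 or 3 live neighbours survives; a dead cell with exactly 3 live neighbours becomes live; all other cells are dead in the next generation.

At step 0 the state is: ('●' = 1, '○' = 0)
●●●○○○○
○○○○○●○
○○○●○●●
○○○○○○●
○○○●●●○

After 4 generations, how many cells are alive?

t=0: ●●●○○○○
○○○○○●○
○○○●○●●
○○○○○○●
○○○●●●○
t=1: ○●●●○●●
●●●○●●○
○○○○●●●
○○○●○○●
●●●●●●●
t=2: ○○○○○○○
○○○○○○○
○●●○○○○
○●○○○○○
○○○○○○○
t=3: ○○○○○○○
○○○○○○○
○●●○○○○
○●●○○○○
○○○○○○○
t=4: ○○○○○○○
○○○○○○○
○●●○○○○
○●●○○○○
○○○○○○○

4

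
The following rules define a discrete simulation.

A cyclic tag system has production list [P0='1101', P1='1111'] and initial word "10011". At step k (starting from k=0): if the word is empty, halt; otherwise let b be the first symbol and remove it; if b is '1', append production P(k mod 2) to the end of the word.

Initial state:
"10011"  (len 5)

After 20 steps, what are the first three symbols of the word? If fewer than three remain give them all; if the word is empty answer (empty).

step 0: "10011"  (len 5)
step 1: "00111101"  (len 8)
step 2: "0111101"  (len 7)
step 3: "111101"  (len 6)
step 4: "111011111"  (len 9)
step 5: "110111111101"  (len 12)
step 6: "101111111011111"  (len 15)
step 7: "011111110111111101"  (len 18)
step 8: "11111110111111101"  (len 17)
step 9: "11111101111111011101"  (len 20)
step 10: "11111011111110111011111"  (len 23)
step 11: "11110111111101110111111101"  (len 26)
step 12: "11101111111011101111111011111"  (len 29)
step 13: "11011111110111011111110111111101"  (len 32)
step 14: "10111111101110111111101111111011111"  (len 35)
step 15: "01111111011101111111011111110111111101"  (len 38)
step 16: "1111111011101111111011111110111111101"  (len 37)
step 17: "1111110111011111110111111101111111011101"  (len 40)
step 18: "1111101110111111101111111011111110111011111"  (len 43)
step 19: "1111011101111111011111110111111101110111111101"  (len 46)
step 20: "1110111011111110111111101111111011101111111011111"  (len 49)

111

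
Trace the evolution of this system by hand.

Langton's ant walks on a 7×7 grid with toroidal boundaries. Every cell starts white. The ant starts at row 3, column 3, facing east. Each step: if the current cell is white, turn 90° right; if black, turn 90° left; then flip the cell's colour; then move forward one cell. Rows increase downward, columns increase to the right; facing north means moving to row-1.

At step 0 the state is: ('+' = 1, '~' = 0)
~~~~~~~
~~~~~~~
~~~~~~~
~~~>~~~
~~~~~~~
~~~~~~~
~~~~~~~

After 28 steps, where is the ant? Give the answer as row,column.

gen 0: ~~~~~~~
~~~~~~~
~~~~~~~
~~~>~~~
~~~~~~~
~~~~~~~
~~~~~~~
gen 1: ~~~~~~~
~~~~~~~
~~~~~~~
~~~+~~~
~~~v~~~
~~~~~~~
~~~~~~~
gen 2: ~~~~~~~
~~~~~~~
~~~~~~~
~~~+~~~
~~<+~~~
~~~~~~~
~~~~~~~
gen 3: ~~~~~~~
~~~~~~~
~~~~~~~
~~^+~~~
~~++~~~
~~~~~~~
~~~~~~~
gen 4: ~~~~~~~
~~~~~~~
~~~~~~~
~~+>~~~
~~++~~~
~~~~~~~
~~~~~~~
gen 5: ~~~~~~~
~~~~~~~
~~~^~~~
~~+~~~~
~~++~~~
~~~~~~~
~~~~~~~
gen 6: ~~~~~~~
~~~~~~~
~~~+>~~
~~+~~~~
~~++~~~
~~~~~~~
~~~~~~~
gen 7: ~~~~~~~
~~~~~~~
~~~++~~
~~+~v~~
~~++~~~
~~~~~~~
~~~~~~~
gen 8: ~~~~~~~
~~~~~~~
~~~++~~
~~+<+~~
~~++~~~
~~~~~~~
~~~~~~~
gen 9: ~~~~~~~
~~~~~~~
~~~^+~~
~~+++~~
~~++~~~
~~~~~~~
~~~~~~~
gen 10: ~~~~~~~
~~~~~~~
~~<~+~~
~~+++~~
~~++~~~
~~~~~~~
~~~~~~~
gen 11: ~~~~~~~
~~^~~~~
~~+~+~~
~~+++~~
~~++~~~
~~~~~~~
~~~~~~~
gen 12: ~~~~~~~
~~+>~~~
~~+~+~~
~~+++~~
~~++~~~
~~~~~~~
~~~~~~~
gen 13: ~~~~~~~
~~++~~~
~~+v+~~
~~+++~~
~~++~~~
~~~~~~~
~~~~~~~
gen 14: ~~~~~~~
~~++~~~
~~<++~~
~~+++~~
~~++~~~
~~~~~~~
~~~~~~~
gen 15: ~~~~~~~
~~++~~~
~~~++~~
~~v++~~
~~++~~~
~~~~~~~
~~~~~~~
gen 16: ~~~~~~~
~~++~~~
~~~++~~
~~~>+~~
~~++~~~
~~~~~~~
~~~~~~~
gen 17: ~~~~~~~
~~++~~~
~~~^+~~
~~~~+~~
~~++~~~
~~~~~~~
~~~~~~~
gen 18: ~~~~~~~
~~++~~~
~~<~+~~
~~~~+~~
~~++~~~
~~~~~~~
~~~~~~~
gen 19: ~~~~~~~
~~^+~~~
~~+~+~~
~~~~+~~
~~++~~~
~~~~~~~
~~~~~~~
gen 20: ~~~~~~~
~<~+~~~
~~+~+~~
~~~~+~~
~~++~~~
~~~~~~~
~~~~~~~
gen 21: ~^~~~~~
~+~+~~~
~~+~+~~
~~~~+~~
~~++~~~
~~~~~~~
~~~~~~~
gen 22: ~+>~~~~
~+~+~~~
~~+~+~~
~~~~+~~
~~++~~~
~~~~~~~
~~~~~~~
gen 23: ~++~~~~
~+v+~~~
~~+~+~~
~~~~+~~
~~++~~~
~~~~~~~
~~~~~~~
gen 24: ~++~~~~
~<++~~~
~~+~+~~
~~~~+~~
~~++~~~
~~~~~~~
~~~~~~~
gen 25: ~++~~~~
~~++~~~
~v+~+~~
~~~~+~~
~~++~~~
~~~~~~~
~~~~~~~
gen 26: ~++~~~~
~~++~~~
<++~+~~
~~~~+~~
~~++~~~
~~~~~~~
~~~~~~~
gen 27: ~++~~~~
^~++~~~
+++~+~~
~~~~+~~
~~++~~~
~~~~~~~
~~~~~~~
gen 28: ~++~~~~
+>++~~~
+++~+~~
~~~~+~~
~~++~~~
~~~~~~~
~~~~~~~

1,1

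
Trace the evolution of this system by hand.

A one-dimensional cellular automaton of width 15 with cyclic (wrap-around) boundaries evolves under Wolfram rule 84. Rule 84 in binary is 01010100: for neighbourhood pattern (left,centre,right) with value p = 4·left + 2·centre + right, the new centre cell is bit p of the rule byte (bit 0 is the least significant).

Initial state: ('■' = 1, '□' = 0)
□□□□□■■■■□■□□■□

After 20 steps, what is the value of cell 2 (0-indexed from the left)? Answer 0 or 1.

0) □□□□□■■■■□■□□■□
1) □□□□□□□□■□■■□■■
2) ■□□□□□□□■□□■□□■
3) ■■□□□□□□■■□■■□□
4) □■■□□□□□□■□□■■□
5) □□■■□□□□□■■□□■■
6) ■□□■■□□□□□■■□□■
7) ■■□□■■□□□□□■■□□
8) □■■□□■■□□□□□■■□
9) □□■■□□■■□□□□□■■
10) ■□□■■□□■■□□□□□■
11) ■■□□■■□□■■□□□□□
12) □■■□□■■□□■■□□□□
13) □□■■□□■■□□■■□□□
14) □□□■■□□■■□□■■□□
15) □□□□■■□□■■□□■■□
16) □□□□□■■□□■■□□■■
17) ■□□□□□■■□□■■□□■
18) ■■□□□□□■■□□■■□□
19) □■■□□□□□■■□□■■□
20) □□■■□□□□□■■□□■■

1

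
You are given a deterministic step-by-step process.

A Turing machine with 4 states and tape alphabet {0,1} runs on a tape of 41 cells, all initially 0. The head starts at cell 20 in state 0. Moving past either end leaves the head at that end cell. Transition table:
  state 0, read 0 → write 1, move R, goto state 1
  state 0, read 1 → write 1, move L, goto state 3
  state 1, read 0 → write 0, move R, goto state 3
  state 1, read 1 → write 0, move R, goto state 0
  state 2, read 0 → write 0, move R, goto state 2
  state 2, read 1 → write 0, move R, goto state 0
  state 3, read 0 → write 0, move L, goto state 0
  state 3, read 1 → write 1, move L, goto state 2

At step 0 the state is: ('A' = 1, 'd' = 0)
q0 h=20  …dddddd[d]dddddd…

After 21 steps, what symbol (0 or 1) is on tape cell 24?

k=0  q0 h=20  …dddddd[d]dddddd…
k=1  q1 h=21  …dddddA[d]dddddd…
k=2  q3 h=22  …ddddAd[d]dddddd…
k=3  q0 h=21  …dddddA[d]dddddd…
k=4  q1 h=22  …ddddAA[d]dddddd…
k=5  q3 h=23  …dddAAd[d]dddddd…
k=6  q0 h=22  …ddddAA[d]dddddd…
k=7  q1 h=23  …dddAAA[d]dddddd…
k=8  q3 h=24  …ddAAAd[d]dddddd…
k=9  q0 h=23  …dddAAA[d]dddddd…
k=10  q1 h=24  …ddAAAA[d]dddddd…
k=11  q3 h=25  …dAAAAd[d]dddddd…
k=12  q0 h=24  …ddAAAA[d]dddddd…
k=13  q1 h=25  …dAAAAA[d]dddddd…
k=14  q3 h=26  …AAAAAd[d]dddddd…
k=15  q0 h=25  …dAAAAA[d]dddddd…
k=16  q1 h=26  …AAAAAA[d]dddddd…
k=17  q3 h=27  …AAAAAd[d]dddddd…
k=18  q0 h=26  …AAAAAA[d]dddddd…
k=19  q1 h=27  …AAAAAA[d]dddddd…
k=20  q3 h=28  …AAAAAd[d]dddddd…
k=21  q0 h=27  …AAAAAA[d]dddddd…

1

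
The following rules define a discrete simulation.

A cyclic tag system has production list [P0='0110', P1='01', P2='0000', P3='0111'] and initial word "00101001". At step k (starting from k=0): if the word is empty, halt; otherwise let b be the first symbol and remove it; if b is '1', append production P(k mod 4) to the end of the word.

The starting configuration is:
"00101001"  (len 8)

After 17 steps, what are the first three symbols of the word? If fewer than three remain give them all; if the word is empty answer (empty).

111

0) "00101001"  (len 8)
1) "0101001"  (len 7)
2) "101001"  (len 6)
3) "010010000"  (len 9)
4) "10010000"  (len 8)
5) "00100000110"  (len 11)
6) "0100000110"  (len 10)
7) "100000110"  (len 9)
8) "000001100111"  (len 12)
9) "00001100111"  (len 11)
10) "0001100111"  (len 10)
11) "001100111"  (len 9)
12) "01100111"  (len 8)
13) "1100111"  (len 7)
14) "10011101"  (len 8)
15) "00111010000"  (len 11)
16) "0111010000"  (len 10)
17) "111010000"  (len 9)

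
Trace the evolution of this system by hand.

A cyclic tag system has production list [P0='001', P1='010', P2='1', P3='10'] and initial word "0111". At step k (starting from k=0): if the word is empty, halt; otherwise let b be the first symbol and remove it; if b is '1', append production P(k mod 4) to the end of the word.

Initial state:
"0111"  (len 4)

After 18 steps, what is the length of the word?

0) "0111"  (len 4)
1) "111"  (len 3)
2) "11010"  (len 5)
3) "10101"  (len 5)
4) "010110"  (len 6)
5) "10110"  (len 5)
6) "0110010"  (len 7)
7) "110010"  (len 6)
8) "1001010"  (len 7)
9) "001010001"  (len 9)
10) "01010001"  (len 8)
11) "1010001"  (len 7)
12) "01000110"  (len 8)
13) "1000110"  (len 7)
14) "000110010"  (len 9)
15) "00110010"  (len 8)
16) "0110010"  (len 7)
17) "110010"  (len 6)
18) "10010010"  (len 8)

8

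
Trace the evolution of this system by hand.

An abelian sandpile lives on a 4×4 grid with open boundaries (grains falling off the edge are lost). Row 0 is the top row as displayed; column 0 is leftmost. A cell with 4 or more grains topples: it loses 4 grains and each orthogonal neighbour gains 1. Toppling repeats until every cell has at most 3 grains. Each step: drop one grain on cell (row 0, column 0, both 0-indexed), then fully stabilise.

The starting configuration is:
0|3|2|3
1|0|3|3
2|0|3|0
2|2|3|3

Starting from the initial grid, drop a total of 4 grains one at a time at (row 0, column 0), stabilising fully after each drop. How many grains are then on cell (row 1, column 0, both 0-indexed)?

2

gen 0: 0|3|2|3
1|0|3|3
2|0|3|0
2|2|3|3
gen 1: 1|3|2|3
1|0|3|3
2|0|3|0
2|2|3|3
gen 2: 2|3|2|3
1|0|3|3
2|0|3|0
2|2|3|3
gen 3: 3|3|2|3
1|0|3|3
2|0|3|0
2|2|3|3
gen 4: 1|0|3|3
2|1|3|3
2|0|3|0
2|2|3|3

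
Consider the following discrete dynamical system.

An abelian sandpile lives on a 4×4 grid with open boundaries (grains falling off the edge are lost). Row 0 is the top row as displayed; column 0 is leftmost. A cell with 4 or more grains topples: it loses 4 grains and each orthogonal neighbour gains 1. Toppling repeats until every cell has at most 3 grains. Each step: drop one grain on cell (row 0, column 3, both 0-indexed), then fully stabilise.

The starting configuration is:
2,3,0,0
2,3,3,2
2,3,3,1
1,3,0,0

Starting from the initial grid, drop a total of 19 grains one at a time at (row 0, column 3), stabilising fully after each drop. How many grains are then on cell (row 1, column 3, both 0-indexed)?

2

t=0: 2,3,0,0
2,3,3,2
2,3,3,1
1,3,0,0
t=1: 2,3,0,1
2,3,3,2
2,3,3,1
1,3,0,0
t=2: 2,3,0,2
2,3,3,2
2,3,3,1
1,3,0,0
t=3: 2,3,0,3
2,3,3,2
2,3,3,1
1,3,0,0
t=4: 2,3,1,0
2,3,3,3
2,3,3,1
1,3,0,0
t=5: 2,3,1,1
2,3,3,3
2,3,3,1
1,3,0,0
t=6: 2,3,1,2
2,3,3,3
2,3,3,1
1,3,0,0
t=7: 2,3,1,3
2,3,3,3
2,3,3,1
1,3,0,0
t=8: 3,1,0,2
3,2,3,1
3,2,1,3
2,0,2,0
t=9: 3,1,0,3
3,2,3,1
3,2,1,3
2,0,2,0
t=10: 3,1,1,0
3,2,3,2
3,2,1,3
2,0,2,0
t=11: 3,1,1,1
3,2,3,2
3,2,1,3
2,0,2,0
t=12: 3,1,1,2
3,2,3,2
3,2,1,3
2,0,2,0
t=13: 3,1,1,3
3,2,3,2
3,2,1,3
2,0,2,0
t=14: 3,1,2,0
3,2,3,3
3,2,1,3
2,0,2,0
t=15: 3,1,2,1
3,2,3,3
3,2,1,3
2,0,2,0
t=16: 3,1,2,2
3,2,3,3
3,2,1,3
2,0,2,0
t=17: 3,1,2,3
3,2,3,3
3,2,1,3
2,0,2,0
t=18: 3,2,0,2
3,3,1,2
3,2,3,0
2,0,2,1
t=19: 3,2,0,3
3,3,1,2
3,2,3,0
2,0,2,1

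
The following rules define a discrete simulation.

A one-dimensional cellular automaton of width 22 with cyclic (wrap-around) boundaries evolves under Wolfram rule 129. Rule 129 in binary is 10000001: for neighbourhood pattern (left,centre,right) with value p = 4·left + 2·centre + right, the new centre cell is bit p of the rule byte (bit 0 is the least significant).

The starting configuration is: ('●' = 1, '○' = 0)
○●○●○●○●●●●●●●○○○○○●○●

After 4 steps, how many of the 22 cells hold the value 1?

11

t=0: ○●○●○●○●●●●●●●○○○○○●○●
t=1: ○○○○○○○○●●●●●○○●●●○○○○
t=2: ●●●●●●●○○●●●○○○○●○○●●●
t=3: ●●●●●●○○○○●○○●●○○○○○●●
t=4: ●●●●●○○●●○○○○○○○●●●○○●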